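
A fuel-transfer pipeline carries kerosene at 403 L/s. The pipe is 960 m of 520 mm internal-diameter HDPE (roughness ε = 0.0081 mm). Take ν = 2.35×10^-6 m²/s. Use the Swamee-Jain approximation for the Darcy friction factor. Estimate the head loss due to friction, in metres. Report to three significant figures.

V = 4Q/(πD²) = 4·0.403/(π·0.520²) = 1.898 m/s
Re = VD/ν = 1.898·0.520/2.35×10^-6 = 4.20×10^5 → turbulent
ε/D = 0.0081/520 = 1.56×10^-5
Swamee-Jain: f = 0.01373
h_f = f(L/D)V²/(2g) = 0.01373·(960/0.520)·1.898²/(2·9.81) = 4.653 m

h_f ≈ 4.65 m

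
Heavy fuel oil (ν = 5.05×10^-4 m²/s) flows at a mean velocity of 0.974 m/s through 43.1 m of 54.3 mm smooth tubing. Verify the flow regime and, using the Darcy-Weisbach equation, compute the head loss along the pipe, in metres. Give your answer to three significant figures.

Re = VD/ν = 0.974·0.05430/5.05×10^-4 = 105 → laminar (Re < 2300)
f = 64/Re = 0.6111
h_f = f(L/D)V²/(2g) = 0.6111·(43.1/0.05430)·0.974²/(2·9.81) = 23.45 m

h_f ≈ 23.5 m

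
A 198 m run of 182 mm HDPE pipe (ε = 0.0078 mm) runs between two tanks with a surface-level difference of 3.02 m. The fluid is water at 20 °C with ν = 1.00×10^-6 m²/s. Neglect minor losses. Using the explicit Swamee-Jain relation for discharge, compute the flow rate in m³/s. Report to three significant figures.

Swamee-Jain (Type II): Q = -0.965·√(gD⁵h_f/L)·ln[ε/(3.7D) + √(3.17ν²L/(gD³h_f))]
√(gD⁵h_f/L) = √(9.81·0.182⁵·3.02/198) = 0.005466
ε/(3.7D) = 1.16×10^-5; √(3.17ν²L/(gD³h_f)) = 5.93×10^-5
Q = -0.965·0.005466·ln(7.086×10^-5) = 0.05040 m³/s
Check: V = 1.94 m/s, Re = 3.53×10^5, f = 0.01448, h_f = 3.01 m ≈ 3.02 m ✓

Q ≈ 0.0504 m³/s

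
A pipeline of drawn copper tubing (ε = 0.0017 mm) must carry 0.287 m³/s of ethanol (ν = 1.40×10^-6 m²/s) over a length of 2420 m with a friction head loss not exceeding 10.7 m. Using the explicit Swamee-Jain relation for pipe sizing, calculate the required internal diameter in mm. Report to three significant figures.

Swamee-Jain (Type III): D = 0.66·[ε^1.25·(LQ²/(gh_f))^4.75 + ν·Q^9.4·(L/(gh_f))^5.2]^0.04
LQ²/(gh_f) = 1.899; L/(gh_f) = 23.05
Term 1 = ε^1.25·(…)^4.75 = 1.29×10^-6; Term 2 = ν·Q^9.4·(…)^5.2 = 1.37×10^-4
D = 0.66·(1.29×10^-6 + 1.37×10^-4)^0.04 = 0.4626 m = 463 mm
Check: V = 1.71 m/s, Re = 5.64×10^5, f = 0.01288, h_f = 10.0 m ≈ 10.7 m ✓

D ≈ 463 mm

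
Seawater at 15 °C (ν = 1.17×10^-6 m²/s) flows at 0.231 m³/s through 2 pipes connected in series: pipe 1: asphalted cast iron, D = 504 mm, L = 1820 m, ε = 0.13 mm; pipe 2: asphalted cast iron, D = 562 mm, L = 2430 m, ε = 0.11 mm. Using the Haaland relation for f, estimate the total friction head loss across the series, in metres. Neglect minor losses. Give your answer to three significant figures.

H ≈ 6.84 m

Pipe 1: V = 1.158 m/s, Re = 4.99×10^5, ε/D = 2.58×10^-4, f = 0.01581, h_1 = f(L/D)V²/2g = 3.901 m
Pipe 2: V = 0.9312 m/s, Re = 4.47×10^5, ε/D = 1.96×10^-4, f = 0.01540, h_2 = f(L/D)V²/2g = 2.943 m
Series → Q common, losses add: H = Σh = 6.844 m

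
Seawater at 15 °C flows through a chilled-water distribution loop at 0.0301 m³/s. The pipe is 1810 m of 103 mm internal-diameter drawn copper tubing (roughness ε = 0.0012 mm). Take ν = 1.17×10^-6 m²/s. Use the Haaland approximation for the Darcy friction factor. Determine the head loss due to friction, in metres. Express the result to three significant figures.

h_f ≈ 167 m

V = 4Q/(πD²) = 4·0.0301/(π·0.103²) = 3.612 m/s
Re = VD/ν = 3.612·0.103/1.17×10^-6 = 3.18×10^5 → turbulent
ε/D = 0.0012/103 = 1.17×10^-5
Haaland: f = 0.01428
h_f = f(L/D)V²/(2g) = 0.01428·(1810/0.103)·3.612²/(2·9.81) = 167.0 m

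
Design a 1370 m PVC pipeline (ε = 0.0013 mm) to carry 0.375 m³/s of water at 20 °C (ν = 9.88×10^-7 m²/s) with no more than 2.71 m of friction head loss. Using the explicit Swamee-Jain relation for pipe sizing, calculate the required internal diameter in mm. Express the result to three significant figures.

Swamee-Jain (Type III): D = 0.66·[ε^1.25·(LQ²/(gh_f))^4.75 + ν·Q^9.4·(L/(gh_f))^5.2]^0.04
LQ²/(gh_f) = 7.247; L/(gh_f) = 51.53
Term 1 = ε^1.25·(…)^4.75 = 5.35×10^-4; Term 2 = ν·Q^9.4·(…)^5.2 = 0.0782
D = 0.66·(5.35×10^-4 + 0.0782)^0.04 = 0.5962 m = 596 mm
Check: V = 1.34 m/s, Re = 8.11×10^5, f = 0.01208, h_f = 2.55 m ≈ 2.71 m ✓

D ≈ 596 mm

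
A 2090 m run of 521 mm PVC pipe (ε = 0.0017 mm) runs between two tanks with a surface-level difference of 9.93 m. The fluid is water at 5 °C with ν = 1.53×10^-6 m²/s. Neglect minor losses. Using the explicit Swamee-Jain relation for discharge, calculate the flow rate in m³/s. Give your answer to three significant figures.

Swamee-Jain (Type II): Q = -0.965·√(gD⁵h_f/L)·ln[ε/(3.7D) + √(3.17ν²L/(gD³h_f))]
√(gD⁵h_f/L) = √(9.81·0.521⁵·9.93/2090) = 0.04230
ε/(3.7D) = 8.82×10^-7; √(3.17ν²L/(gD³h_f)) = 3.36×10^-5
Q = -0.965·0.04230·ln(3.443×10^-5) = 0.4195 m³/s
Check: V = 1.97 m/s, Re = 6.70×10^5, f = 0.01250, h_f = 9.89 m ≈ 9.93 m ✓

Q ≈ 0.419 m³/s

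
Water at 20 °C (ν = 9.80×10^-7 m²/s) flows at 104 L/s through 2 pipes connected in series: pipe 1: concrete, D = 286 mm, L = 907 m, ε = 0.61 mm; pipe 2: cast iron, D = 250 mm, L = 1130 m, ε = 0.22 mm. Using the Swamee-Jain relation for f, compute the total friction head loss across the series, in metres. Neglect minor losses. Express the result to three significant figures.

H ≈ 30.7 m

Pipe 1: V = 1.619 m/s, Re = 4.72×10^5, ε/D = 0.00213, f = 0.02431, h_1 = f(L/D)V²/2g = 10.30 m
Pipe 2: V = 2.119 m/s, Re = 5.40×10^5, ε/D = 8.80×10^-4, f = 0.01976, h_2 = f(L/D)V²/2g = 20.44 m
Series → Q common, losses add: H = Σh = 30.74 m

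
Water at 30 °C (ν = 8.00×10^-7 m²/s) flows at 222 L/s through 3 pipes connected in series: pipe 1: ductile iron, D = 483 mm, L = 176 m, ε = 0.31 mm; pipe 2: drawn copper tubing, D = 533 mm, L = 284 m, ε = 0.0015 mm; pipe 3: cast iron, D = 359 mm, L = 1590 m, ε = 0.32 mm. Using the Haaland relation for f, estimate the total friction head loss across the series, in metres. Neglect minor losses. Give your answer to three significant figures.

H ≈ 21.9 m

Pipe 1: V = 1.212 m/s, Re = 7.32×10^5, ε/D = 6.42×10^-4, f = 0.01821, h_1 = f(L/D)V²/2g = 0.4964 m
Pipe 2: V = 0.9950 m/s, Re = 6.63×10^5, ε/D = 2.81×10^-6, f = 0.01247, h_2 = f(L/D)V²/2g = 0.3351 m
Pipe 3: V = 2.193 m/s, Re = 9.84×10^5, ε/D = 8.91×10^-4, f = 0.01943, h_3 = f(L/D)V²/2g = 21.10 m
Series → Q common, losses add: H = Σh = 21.93 m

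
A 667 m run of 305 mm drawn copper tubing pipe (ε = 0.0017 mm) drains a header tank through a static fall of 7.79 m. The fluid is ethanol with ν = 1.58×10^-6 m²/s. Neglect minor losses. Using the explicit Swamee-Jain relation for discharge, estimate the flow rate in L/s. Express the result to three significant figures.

Q ≈ 166 L/s

Swamee-Jain (Type II): Q = -0.965·√(gD⁵h_f/L)·ln[ε/(3.7D) + √(3.17ν²L/(gD³h_f))]
√(gD⁵h_f/L) = √(9.81·0.305⁵·7.79/667) = 0.01739
ε/(3.7D) = 1.51×10^-6; √(3.17ν²L/(gD³h_f)) = 4.93×10^-5
Q = -0.965·0.01739·ln(5.085×10^-5) = 0.1659 m³/s
Check: V = 2.27 m/s, Re = 4.38×10^5, f = 0.01349, h_f = 7.75 m ≈ 7.79 m ✓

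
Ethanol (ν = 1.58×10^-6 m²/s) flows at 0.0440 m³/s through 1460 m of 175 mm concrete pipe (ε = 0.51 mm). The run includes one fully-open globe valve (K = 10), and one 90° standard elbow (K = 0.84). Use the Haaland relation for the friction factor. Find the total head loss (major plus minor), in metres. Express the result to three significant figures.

V = 4Q/(πD²) = 1.829 m/s; V²/2g = 0.1706 m
Re = 2.03×10^5, ε/D = 0.00291 → f = 0.02661 (Haaland)
Major: h_f = f(L/D)·V²/2g = 0.02661·8343·0.1706 = 37.86 m
Minor: ΣK = 10.8; h_m = ΣK·V²/2g = 1.849 m
Total H_L = 37.86 + 1.849 = 39.71 m

H_L ≈ 39.7 m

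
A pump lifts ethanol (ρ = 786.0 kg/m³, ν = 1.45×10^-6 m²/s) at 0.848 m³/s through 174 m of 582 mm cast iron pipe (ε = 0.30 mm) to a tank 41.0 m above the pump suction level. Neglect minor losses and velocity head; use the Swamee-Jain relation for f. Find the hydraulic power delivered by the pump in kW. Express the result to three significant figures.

V = 4Q/(πD²) = 3.188 m/s; Re = 1.28×10^6; ε/D = 5.15×10^-4; f = 0.01729
h_f = f(L/D)V²/2g = 2.677 m
Total head H = z + h_f = 41.0 + 2.677 = 43.68 m
P_hyd = ρgQH = 786.0·9.81·0.848·43.68 = 285.6 kW

P_hyd ≈ 286 kW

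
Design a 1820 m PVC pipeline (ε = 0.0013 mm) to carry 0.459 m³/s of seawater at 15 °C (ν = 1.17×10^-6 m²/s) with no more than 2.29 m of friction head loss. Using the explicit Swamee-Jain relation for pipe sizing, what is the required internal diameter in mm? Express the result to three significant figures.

D ≈ 712 mm

Swamee-Jain (Type III): D = 0.66·[ε^1.25·(LQ²/(gh_f))^4.75 + ν·Q^9.4·(L/(gh_f))^5.2]^0.04
LQ²/(gh_f) = 17.07; L/(gh_f) = 81.02
Term 1 = ε^1.25·(…)^4.75 = 0.0313; Term 2 = ν·Q^9.4·(…)^5.2 = 6.51
D = 0.66·(0.0313 + 6.51)^0.04 = 0.7115 m = 712 mm
Check: V = 1.15 m/s, Re = 7.02×10^5, f = 0.01237, h_f = 2.15 m ≈ 2.29 m ✓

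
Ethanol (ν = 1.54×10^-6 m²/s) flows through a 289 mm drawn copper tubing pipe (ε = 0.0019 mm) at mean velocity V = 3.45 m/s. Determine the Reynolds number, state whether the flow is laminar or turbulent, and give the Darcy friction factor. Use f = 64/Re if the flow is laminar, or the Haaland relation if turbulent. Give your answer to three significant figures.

Re ≈ 6.47×10^5; turbulent; f ≈ 0.0126

Re = VD/ν = 3.450·0.289/1.54×10^-6 = 6.47×10^5
Re > 4000 → turbulent; ε/D = 6.57×10^-6
Haaland: f = 0.01257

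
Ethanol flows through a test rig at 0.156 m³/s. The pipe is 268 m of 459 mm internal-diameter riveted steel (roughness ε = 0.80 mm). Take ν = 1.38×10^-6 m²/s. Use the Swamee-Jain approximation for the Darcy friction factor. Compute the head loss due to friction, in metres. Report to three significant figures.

h_f ≈ 0.618 m

V = 4Q/(πD²) = 4·0.156/(π·0.459²) = 0.9428 m/s
Re = VD/ν = 0.9428·0.459/1.38×10^-6 = 3.14×10^5 → turbulent
ε/D = 0.80/459 = 0.00174
Swamee-Jain: f = 0.02337
h_f = f(L/D)V²/(2g) = 0.02337·(268/0.459)·0.9428²/(2·9.81) = 0.6181 m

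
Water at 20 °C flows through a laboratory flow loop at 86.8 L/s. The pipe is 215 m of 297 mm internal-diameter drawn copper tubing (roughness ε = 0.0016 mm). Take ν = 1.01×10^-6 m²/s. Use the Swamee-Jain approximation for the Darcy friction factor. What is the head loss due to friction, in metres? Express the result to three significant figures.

h_f ≈ 0.806 m

V = 4Q/(πD²) = 4·0.0868/(π·0.297²) = 1.253 m/s
Re = VD/ν = 1.253·0.297/1.01×10^-6 = 3.68×10^5 → turbulent
ε/D = 0.0016/297 = 5.39×10^-6
Swamee-Jain: f = 0.01391
h_f = f(L/D)V²/(2g) = 0.01391·(215/0.297)·1.253²/(2·9.81) = 0.8055 m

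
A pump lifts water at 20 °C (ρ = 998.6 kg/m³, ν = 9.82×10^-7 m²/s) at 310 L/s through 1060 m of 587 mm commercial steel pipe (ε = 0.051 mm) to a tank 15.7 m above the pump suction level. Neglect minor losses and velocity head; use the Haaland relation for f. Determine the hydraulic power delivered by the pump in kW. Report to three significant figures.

P_hyd ≈ 52.7 kW

V = 4Q/(πD²) = 1.146 m/s; Re = 6.85×10^5; ε/D = 8.69×10^-5; f = 0.01362
h_f = f(L/D)V²/2g = 1.645 m
Total head H = z + h_f = 15.7 + 1.645 = 17.34 m
P_hyd = ρgQH = 998.6·9.81·0.310·17.34 = 52.67 kW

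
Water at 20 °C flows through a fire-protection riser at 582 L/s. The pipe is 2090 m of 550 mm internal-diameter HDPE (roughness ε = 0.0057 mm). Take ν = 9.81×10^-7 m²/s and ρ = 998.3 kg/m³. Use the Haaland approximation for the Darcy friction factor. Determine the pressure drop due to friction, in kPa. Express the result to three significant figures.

V = 4Q/(πD²) = 4·0.582/(π·0.550²) = 2.450 m/s
Re = VD/ν = 2.450·0.550/9.81×10^-7 = 1.37×10^6 → turbulent
ε/D = 0.0057/550 = 1.04×10^-5
Haaland: f = 0.01123
h_f = f(L/D)V²/(2g) = 0.01123·(2090/0.550)·2.450²/(2·9.81) = 13.05 m
Δp = ρg·h_f = 998.3·9.81·13.05 = 127.8 kPa

Δp ≈ 128 kPa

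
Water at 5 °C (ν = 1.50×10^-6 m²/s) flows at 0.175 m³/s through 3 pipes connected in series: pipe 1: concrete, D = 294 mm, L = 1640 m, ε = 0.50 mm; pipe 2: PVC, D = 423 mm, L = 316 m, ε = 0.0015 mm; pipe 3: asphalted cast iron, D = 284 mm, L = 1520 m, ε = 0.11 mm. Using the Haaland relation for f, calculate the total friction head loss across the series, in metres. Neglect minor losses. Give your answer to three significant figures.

Pipe 1: V = 2.578 m/s, Re = 5.05×10^5, ε/D = 0.00170, f = 0.02284, h_1 = f(L/D)V²/2g = 43.16 m
Pipe 2: V = 1.245 m/s, Re = 3.51×10^5, ε/D = 3.55×10^-6, f = 0.01396, h_2 = f(L/D)V²/2g = 0.8242 m
Pipe 3: V = 2.763 m/s, Re = 5.23×10^5, ε/D = 3.87×10^-4, f = 0.01678, h_3 = f(L/D)V²/2g = 34.93 m
Series → Q common, losses add: H = Σh = 78.91 m

H ≈ 78.9 m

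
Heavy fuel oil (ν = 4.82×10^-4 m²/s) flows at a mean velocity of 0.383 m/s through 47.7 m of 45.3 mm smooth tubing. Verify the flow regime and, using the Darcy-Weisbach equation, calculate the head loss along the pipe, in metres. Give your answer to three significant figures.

h_f ≈ 14.0 m

Re = VD/ν = 0.383·0.04530/4.82×10^-4 = 36.0 → laminar (Re < 2300)
f = 64/Re = 1.778
h_f = f(L/D)V²/(2g) = 1.778·(47.7/0.04530)·0.383²/(2·9.81) = 14.00 m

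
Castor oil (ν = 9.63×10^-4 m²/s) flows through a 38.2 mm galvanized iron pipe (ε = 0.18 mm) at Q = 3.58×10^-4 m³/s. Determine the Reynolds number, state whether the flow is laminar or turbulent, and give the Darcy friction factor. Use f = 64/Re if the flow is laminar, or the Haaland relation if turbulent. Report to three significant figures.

V = 4Q/(πD²) = 0.3124 m/s
Re = VD/ν = 0.3124·0.0382/9.63×10^-4 = 12.4
Re < 2300 → laminar → f = 64/Re = 5.165

Re ≈ 12.4; laminar; f = 64/Re ≈ 5.17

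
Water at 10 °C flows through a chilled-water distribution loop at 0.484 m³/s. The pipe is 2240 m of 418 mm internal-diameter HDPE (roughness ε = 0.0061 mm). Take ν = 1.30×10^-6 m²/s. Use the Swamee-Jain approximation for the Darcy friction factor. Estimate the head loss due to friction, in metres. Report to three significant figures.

h_f ≈ 39.9 m

V = 4Q/(πD²) = 4·0.484/(π·0.418²) = 3.527 m/s
Re = VD/ν = 3.527·0.418/1.30×10^-6 = 1.13×10^6 → turbulent
ε/D = 0.0061/418 = 1.46×10^-5
Swamee-Jain: f = 0.01175
h_f = f(L/D)V²/(2g) = 0.01175·(2240/0.418)·3.527²/(2·9.81) = 39.91 m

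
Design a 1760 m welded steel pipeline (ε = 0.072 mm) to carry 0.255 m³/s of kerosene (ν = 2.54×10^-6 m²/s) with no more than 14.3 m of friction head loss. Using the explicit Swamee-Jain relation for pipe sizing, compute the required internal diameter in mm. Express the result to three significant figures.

D ≈ 408 mm

Swamee-Jain (Type III): D = 0.66·[ε^1.25·(LQ²/(gh_f))^4.75 + ν·Q^9.4·(L/(gh_f))^5.2]^0.04
LQ²/(gh_f) = 0.8158; L/(gh_f) = 12.55
Term 1 = ε^1.25·(…)^4.75 = 2.52×10^-6; Term 2 = ν·Q^9.4·(…)^5.2 = 3.46×10^-6
D = 0.66·(2.52×10^-6 + 3.46×10^-6)^0.04 = 0.4079 m = 408 mm
Check: V = 1.95 m/s, Re = 3.13×10^5, f = 0.01604, h_f = 13.4 m ≈ 14.3 m ✓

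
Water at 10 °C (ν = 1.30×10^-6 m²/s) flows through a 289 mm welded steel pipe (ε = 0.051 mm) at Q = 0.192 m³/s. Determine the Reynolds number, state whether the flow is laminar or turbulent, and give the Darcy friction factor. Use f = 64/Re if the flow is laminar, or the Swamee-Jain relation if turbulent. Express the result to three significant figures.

V = 4Q/(πD²) = 2.927 m/s
Re = VD/ν = 2.927·0.289/1.30×10^-6 = 6.51×10^5
Re > 4000 → turbulent; ε/D = 1.76×10^-4
Swamee-Jain: f = 0.01495

Re ≈ 6.51×10^5; turbulent; f ≈ 0.0149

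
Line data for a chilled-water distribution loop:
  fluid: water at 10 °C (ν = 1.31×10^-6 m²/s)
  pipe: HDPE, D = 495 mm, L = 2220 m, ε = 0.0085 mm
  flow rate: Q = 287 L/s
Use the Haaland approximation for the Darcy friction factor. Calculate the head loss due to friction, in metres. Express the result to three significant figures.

V = 4Q/(πD²) = 4·0.287/(π·0.495²) = 1.491 m/s
Re = VD/ν = 1.491·0.495/1.31×10^-6 = 5.64×10^5 → turbulent
ε/D = 0.0085/495 = 1.72×10^-5
Haaland: f = 0.01301
h_f = f(L/D)V²/(2g) = 0.01301·(2220/0.495)·1.491²/(2·9.81) = 6.612 m

h_f ≈ 6.61 m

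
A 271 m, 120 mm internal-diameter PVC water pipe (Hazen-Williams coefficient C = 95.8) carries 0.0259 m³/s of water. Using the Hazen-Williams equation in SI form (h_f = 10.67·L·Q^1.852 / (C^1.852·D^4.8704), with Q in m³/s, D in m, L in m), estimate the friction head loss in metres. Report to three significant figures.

h_f ≈ 21.8 m

h_f = 10.67·271·0.0259^1.852 / (95.8^1.852·0.120^4.8704) = 21.77 m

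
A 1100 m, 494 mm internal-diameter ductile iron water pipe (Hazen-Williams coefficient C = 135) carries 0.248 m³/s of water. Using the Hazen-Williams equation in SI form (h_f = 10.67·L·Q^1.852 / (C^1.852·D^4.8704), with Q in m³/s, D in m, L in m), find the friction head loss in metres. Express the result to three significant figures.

h_f = 10.67·1100·0.248^1.852 / (135^1.852·0.494^4.8704) = 3.122 m

h_f ≈ 3.12 m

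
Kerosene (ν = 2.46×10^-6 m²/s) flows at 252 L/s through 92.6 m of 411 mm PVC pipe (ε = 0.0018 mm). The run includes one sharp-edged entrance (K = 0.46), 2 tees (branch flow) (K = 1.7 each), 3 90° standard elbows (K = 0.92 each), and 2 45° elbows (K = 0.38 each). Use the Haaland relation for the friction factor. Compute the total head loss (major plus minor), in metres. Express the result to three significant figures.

H_L ≈ 1.95 m

V = 4Q/(πD²) = 1.899 m/s; V²/2g = 0.1839 m
Re = 3.17×10^5, ε/D = 4.38×10^-6 → f = 0.01423 (Haaland)
Major: h_f = f(L/D)·V²/2g = 0.01423·225.3·0.1839 = 0.5895 m
Minor: ΣK = 7.38; h_m = ΣK·V²/2g = 1.357 m
Total H_L = 0.5895 + 1.357 = 1.947 m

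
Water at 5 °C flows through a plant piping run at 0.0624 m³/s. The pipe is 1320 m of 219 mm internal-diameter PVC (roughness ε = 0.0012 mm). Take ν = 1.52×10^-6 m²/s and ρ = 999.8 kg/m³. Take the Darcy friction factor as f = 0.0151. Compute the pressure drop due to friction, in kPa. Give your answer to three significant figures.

Δp ≈ 125 kPa

V = 4Q/(πD²) = 4·0.0624/(π·0.219²) = 1.657 m/s
h_f = f(L/D)V²/(2g) = 0.01510·(1320/0.219)·1.657²/(2·9.81) = 12.73 m
Δp = ρg·h_f = 999.8·9.81·12.73 = 124.9 kPa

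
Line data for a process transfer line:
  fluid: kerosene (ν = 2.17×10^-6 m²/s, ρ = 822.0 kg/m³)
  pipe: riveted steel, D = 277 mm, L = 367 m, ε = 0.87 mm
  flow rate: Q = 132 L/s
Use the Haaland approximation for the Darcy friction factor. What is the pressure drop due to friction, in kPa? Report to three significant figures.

V = 4Q/(πD²) = 4·0.132/(π·0.277²) = 2.190 m/s
Re = VD/ν = 2.190·0.277/2.17×10^-6 = 2.80×10^5 → turbulent
ε/D = 0.87/277 = 0.00314
Haaland: f = 0.02698
h_f = f(L/D)V²/(2g) = 0.02698·(367/0.277)·2.190²/(2·9.81) = 8.741 m
Δp = ρg·h_f = 822.0·9.81·8.741 = 70.49 kPa

Δp ≈ 70.5 kPa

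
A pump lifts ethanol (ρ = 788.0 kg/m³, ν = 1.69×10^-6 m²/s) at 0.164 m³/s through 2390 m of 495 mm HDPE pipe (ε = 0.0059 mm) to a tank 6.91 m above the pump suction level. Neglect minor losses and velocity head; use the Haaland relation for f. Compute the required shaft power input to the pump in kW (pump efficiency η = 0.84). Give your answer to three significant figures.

V = 4Q/(πD²) = 0.8522 m/s; Re = 2.50×10^5; ε/D = 1.19×10^-5; f = 0.01493
h_f = f(L/D)V²/2g = 2.669 m
Total head H = z + h_f = 6.91 + 2.669 = 9.579 m
P_hyd = ρgQH = 788.0·9.81·0.164·9.579 = 12.14 kW
P_shaft = P_hyd/η = 12.14/0.84 = 14.46 kW

P_shaft ≈ 14.5 kW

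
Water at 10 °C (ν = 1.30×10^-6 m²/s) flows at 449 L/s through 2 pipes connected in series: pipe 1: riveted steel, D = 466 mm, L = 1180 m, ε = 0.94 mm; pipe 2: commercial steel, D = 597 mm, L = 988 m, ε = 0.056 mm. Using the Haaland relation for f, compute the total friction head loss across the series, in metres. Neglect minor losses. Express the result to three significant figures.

H ≈ 24.1 m

Pipe 1: V = 2.633 m/s, Re = 9.44×10^5, ε/D = 0.00202, f = 0.02369, h_1 = f(L/D)V²/2g = 21.19 m
Pipe 2: V = 1.604 m/s, Re = 7.37×10^5, ε/D = 9.38×10^-5, f = 0.01361, h_2 = f(L/D)V²/2g = 2.953 m
Series → Q common, losses add: H = Σh = 24.15 m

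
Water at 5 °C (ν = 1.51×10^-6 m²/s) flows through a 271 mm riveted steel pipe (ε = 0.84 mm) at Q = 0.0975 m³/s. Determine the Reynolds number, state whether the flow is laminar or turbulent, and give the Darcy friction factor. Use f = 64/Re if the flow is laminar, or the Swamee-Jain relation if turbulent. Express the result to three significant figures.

Re ≈ 3.03×10^5; turbulent; f ≈ 0.0270

V = 4Q/(πD²) = 1.690 m/s
Re = VD/ν = 1.690·0.271/1.51×10^-6 = 3.03×10^5
Re > 4000 → turbulent; ε/D = 0.00310
Swamee-Jain: f = 0.02699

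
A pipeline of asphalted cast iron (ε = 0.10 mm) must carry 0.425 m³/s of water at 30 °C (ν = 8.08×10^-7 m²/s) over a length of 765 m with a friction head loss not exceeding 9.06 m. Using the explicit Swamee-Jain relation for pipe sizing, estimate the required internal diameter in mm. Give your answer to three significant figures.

Swamee-Jain (Type III): D = 0.66·[ε^1.25·(LQ²/(gh_f))^4.75 + ν·Q^9.4·(L/(gh_f))^5.2]^0.04
LQ²/(gh_f) = 1.555; L/(gh_f) = 8.607
Term 1 = ε^1.25·(…)^4.75 = 8.13×10^-5; Term 2 = ν·Q^9.4·(…)^5.2 = 1.89×10^-5
D = 0.66·(8.13×10^-5 + 1.89×10^-5)^0.04 = 0.4566 m = 457 mm
Check: V = 2.60 m/s, Re = 1.47×10^6, f = 0.01471, h_f = 8.46 m ≈ 9.06 m ✓

D ≈ 457 mm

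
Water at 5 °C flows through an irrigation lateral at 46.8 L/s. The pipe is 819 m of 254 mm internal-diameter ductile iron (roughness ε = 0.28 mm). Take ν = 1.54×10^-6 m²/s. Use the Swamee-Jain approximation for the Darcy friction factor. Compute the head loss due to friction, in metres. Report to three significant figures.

h_f ≈ 3.08 m

V = 4Q/(πD²) = 4·0.0468/(π·0.254²) = 0.9236 m/s
Re = VD/ν = 0.9236·0.254/1.54×10^-6 = 1.52×10^5 → turbulent
ε/D = 0.28/254 = 0.00110
Swamee-Jain: f = 0.02195
h_f = f(L/D)V²/(2g) = 0.02195·(819/0.254)·0.9236²/(2·9.81) = 3.078 m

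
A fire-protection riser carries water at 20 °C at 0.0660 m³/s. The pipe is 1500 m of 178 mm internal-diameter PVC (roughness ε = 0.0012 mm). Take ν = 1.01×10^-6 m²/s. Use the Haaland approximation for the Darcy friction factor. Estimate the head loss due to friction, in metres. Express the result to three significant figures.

V = 4Q/(πD²) = 4·0.0660/(π·0.178²) = 2.652 m/s
Re = VD/ν = 2.652·0.178/1.01×10^-6 = 4.67×10^5 → turbulent
ε/D = 0.0012/178 = 6.74×10^-6
Haaland: f = 0.01329
h_f = f(L/D)V²/(2g) = 0.01329·(1500/0.178)·2.652²/(2·9.81) = 40.16 m

h_f ≈ 40.2 m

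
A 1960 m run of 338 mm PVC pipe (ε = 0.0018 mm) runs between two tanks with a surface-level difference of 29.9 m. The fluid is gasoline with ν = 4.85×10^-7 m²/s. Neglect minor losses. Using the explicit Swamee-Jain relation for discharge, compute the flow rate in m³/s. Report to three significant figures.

Swamee-Jain (Type II): Q = -0.965·√(gD⁵h_f/L)·ln[ε/(3.7D) + √(3.17ν²L/(gD³h_f))]
√(gD⁵h_f/L) = √(9.81·0.338⁵·29.9/1960) = 0.02569
ε/(3.7D) = 1.44×10^-6; √(3.17ν²L/(gD³h_f)) = 1.14×10^-5
Q = -0.965·0.02569·ln(1.280×10^-5) = 0.2793 m³/s
Check: V = 3.11 m/s, Re = 2.17×10^6, f = 0.01045, h_f = 29.9 m ≈ 29.9 m ✓

Q ≈ 0.279 m³/s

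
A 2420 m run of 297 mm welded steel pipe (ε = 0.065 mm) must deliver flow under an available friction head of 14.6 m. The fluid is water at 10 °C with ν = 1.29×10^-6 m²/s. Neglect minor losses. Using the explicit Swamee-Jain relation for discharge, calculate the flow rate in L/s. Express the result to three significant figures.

Swamee-Jain (Type II): Q = -0.965·√(gD⁵h_f/L)·ln[ε/(3.7D) + √(3.17ν²L/(gD³h_f))]
√(gD⁵h_f/L) = √(9.81·0.297⁵·14.6/2420) = 0.01169
ε/(3.7D) = 5.92×10^-5; √(3.17ν²L/(gD³h_f)) = 5.83×10^-5
Q = -0.965·0.01169·ln(1.175×10^-4) = 0.1021 m³/s
Check: V = 1.47 m/s, Re = 3.39×10^5, f = 0.01625, h_f = 14.7 m ≈ 14.6 m ✓

Q ≈ 102 L/s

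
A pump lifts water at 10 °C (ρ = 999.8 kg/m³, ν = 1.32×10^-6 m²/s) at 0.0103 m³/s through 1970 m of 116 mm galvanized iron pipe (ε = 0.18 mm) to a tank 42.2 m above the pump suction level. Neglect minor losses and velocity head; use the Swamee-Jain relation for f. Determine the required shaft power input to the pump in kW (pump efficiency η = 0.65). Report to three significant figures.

P_shaft ≈ 9.67 kW

V = 4Q/(πD²) = 0.9746 m/s; Re = 8.56×10^4; ε/D = 0.00155; f = 0.02438
h_f = f(L/D)V²/2g = 20.05 m
Total head H = z + h_f = 42.2 + 20.05 = 62.25 m
P_hyd = ρgQH = 999.8·9.81·0.0103·62.25 = 6.288 kW
P_shaft = P_hyd/η = 6.288/0.65 = 9.675 kW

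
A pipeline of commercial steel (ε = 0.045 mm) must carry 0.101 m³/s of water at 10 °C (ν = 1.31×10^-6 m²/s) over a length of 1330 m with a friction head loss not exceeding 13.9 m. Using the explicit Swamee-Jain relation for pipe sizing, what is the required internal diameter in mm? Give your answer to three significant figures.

D ≈ 267 mm

Swamee-Jain (Type III): D = 0.66·[ε^1.25·(LQ²/(gh_f))^4.75 + ν·Q^9.4·(L/(gh_f))^5.2]^0.04
LQ²/(gh_f) = 0.09950; L/(gh_f) = 9.754
Term 1 = ε^1.25·(…)^4.75 = 6.40×10^-11; Term 2 = ν·Q^9.4·(…)^5.2 = 7.97×10^-11
D = 0.66·(6.40×10^-11 + 7.97×10^-11)^0.04 = 0.2666 m = 267 mm
Check: V = 1.81 m/s, Re = 3.68×10^5, f = 0.01568, h_f = 13.1 m ≈ 13.9 m ✓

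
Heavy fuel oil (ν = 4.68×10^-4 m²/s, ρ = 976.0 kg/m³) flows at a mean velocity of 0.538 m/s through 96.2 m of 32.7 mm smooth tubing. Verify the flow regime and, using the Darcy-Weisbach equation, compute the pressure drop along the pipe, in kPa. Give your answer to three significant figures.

Re = VD/ν = 0.538·0.03270/4.68×10^-4 = 37.6 → laminar (Re < 2300)
f = 64/Re = 1.703
h_f = f(L/D)V²/(2g) = 1.703·(96.2/0.03270)·0.538²/(2·9.81) = 73.89 m
Δp = ρg·h_f = 976.0·9.81·73.89 = 707.5 kPa

Δp ≈ 707 kPa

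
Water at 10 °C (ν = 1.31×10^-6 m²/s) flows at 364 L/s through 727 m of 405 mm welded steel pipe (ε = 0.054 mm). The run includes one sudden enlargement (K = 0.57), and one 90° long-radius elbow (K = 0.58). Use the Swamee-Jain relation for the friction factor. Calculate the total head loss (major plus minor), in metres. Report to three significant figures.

V = 4Q/(πD²) = 2.826 m/s; V²/2g = 0.4069 m
Re = 8.74×10^5, ε/D = 1.33×10^-4 → f = 0.01411 (Swamee-Jain)
Major: h_f = f(L/D)·V²/2g = 0.01411·1795·0.4069 = 10.31 m
Minor: ΣK = 1.15; h_m = ΣK·V²/2g = 0.4680 m
Total H_L = 10.31 + 0.4680 = 10.78 m

H_L ≈ 10.8 m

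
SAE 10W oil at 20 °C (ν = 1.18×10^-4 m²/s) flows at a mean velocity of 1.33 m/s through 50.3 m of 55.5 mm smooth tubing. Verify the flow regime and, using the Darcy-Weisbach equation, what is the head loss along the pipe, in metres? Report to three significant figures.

h_f ≈ 8.36 m

Re = VD/ν = 1.33·0.05550/1.18×10^-4 = 626 → laminar (Re < 2300)
f = 64/Re = 0.1023
h_f = f(L/D)V²/(2g) = 0.1023·(50.3/0.05550)·1.33²/(2·9.81) = 8.360 m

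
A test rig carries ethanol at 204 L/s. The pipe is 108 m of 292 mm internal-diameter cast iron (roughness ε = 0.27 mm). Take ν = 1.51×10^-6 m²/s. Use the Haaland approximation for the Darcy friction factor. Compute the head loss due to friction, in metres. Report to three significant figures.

V = 4Q/(πD²) = 4·0.204/(π·0.292²) = 3.046 m/s
Re = VD/ν = 3.046·0.292/1.51×10^-6 = 5.89×10^5 → turbulent
ε/D = 0.27/292 = 9.25×10^-4
Haaland: f = 0.01978
h_f = f(L/D)V²/(2g) = 0.01978·(108/0.292)·3.046²/(2·9.81) = 3.460 m

h_f ≈ 3.46 m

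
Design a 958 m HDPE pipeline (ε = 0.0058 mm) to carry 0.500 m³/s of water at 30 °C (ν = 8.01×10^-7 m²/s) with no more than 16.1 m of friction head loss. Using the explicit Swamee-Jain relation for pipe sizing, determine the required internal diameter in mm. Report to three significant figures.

Swamee-Jain (Type III): D = 0.66·[ε^1.25·(LQ²/(gh_f))^4.75 + ν·Q^9.4·(L/(gh_f))^5.2]^0.04
LQ²/(gh_f) = 1.516; L/(gh_f) = 6.066
Term 1 = ε^1.25·(…)^4.75 = 2.06×10^-6; Term 2 = ν·Q^9.4·(…)^5.2 = 1.40×10^-5
D = 0.66·(2.06×10^-6 + 1.40×10^-5)^0.04 = 0.4244 m = 424 mm
Check: V = 3.54 m/s, Re = 1.87×10^6, f = 0.01095, h_f = 15.8 m ≈ 16.1 m ✓

D ≈ 424 mm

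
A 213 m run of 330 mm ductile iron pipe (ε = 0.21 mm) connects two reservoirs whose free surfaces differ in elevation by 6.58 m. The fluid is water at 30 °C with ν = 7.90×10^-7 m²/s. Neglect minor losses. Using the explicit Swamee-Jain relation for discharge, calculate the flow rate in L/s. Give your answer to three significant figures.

Q ≈ 286 L/s

Swamee-Jain (Type II): Q = -0.965·√(gD⁵h_f/L)·ln[ε/(3.7D) + √(3.17ν²L/(gD³h_f))]
√(gD⁵h_f/L) = √(9.81·0.330⁵·6.58/213) = 0.03444
ε/(3.7D) = 1.72×10^-4; √(3.17ν²L/(gD³h_f)) = 1.35×10^-5
Q = -0.965·0.03444·ln(1.855×10^-4) = 0.2856 m³/s
Check: V = 3.34 m/s, Re = 1.39×10^6, f = 0.01803, h_f = 6.61 m ≈ 6.58 m ✓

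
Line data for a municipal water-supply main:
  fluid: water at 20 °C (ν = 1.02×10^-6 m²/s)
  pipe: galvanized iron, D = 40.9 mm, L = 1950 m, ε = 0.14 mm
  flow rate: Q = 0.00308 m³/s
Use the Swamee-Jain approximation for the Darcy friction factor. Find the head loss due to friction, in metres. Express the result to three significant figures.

h_f ≈ 383 m

V = 4Q/(πD²) = 4·0.00308/(π·0.0409²) = 2.344 m/s
Re = VD/ν = 2.344·0.0409/1.02×10^-6 = 9.40×10^4 → turbulent
ε/D = 0.14/40.9 = 0.00342
Swamee-Jain: f = 0.02869
h_f = f(L/D)V²/(2g) = 0.02869·(1950/0.0409)·2.344²/(2·9.81) = 383.1 m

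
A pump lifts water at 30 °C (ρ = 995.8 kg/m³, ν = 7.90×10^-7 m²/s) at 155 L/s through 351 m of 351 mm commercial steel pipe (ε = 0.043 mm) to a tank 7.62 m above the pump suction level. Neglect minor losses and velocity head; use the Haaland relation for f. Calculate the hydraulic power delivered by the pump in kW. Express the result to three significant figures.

P_hyd ≈ 14.3 kW

V = 4Q/(πD²) = 1.602 m/s; Re = 7.12×10^5; ε/D = 1.23×10^-4; f = 0.01402
h_f = f(L/D)V²/2g = 1.834 m
Total head H = z + h_f = 7.62 + 1.834 = 9.454 m
P_hyd = ρgQH = 995.8·9.81·0.155·9.454 = 14.31 kW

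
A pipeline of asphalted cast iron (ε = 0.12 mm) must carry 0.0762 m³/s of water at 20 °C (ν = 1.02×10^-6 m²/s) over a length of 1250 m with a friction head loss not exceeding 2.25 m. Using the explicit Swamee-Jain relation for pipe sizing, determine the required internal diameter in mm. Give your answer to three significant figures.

D ≈ 347 mm

Swamee-Jain (Type III): D = 0.66·[ε^1.25·(LQ²/(gh_f))^4.75 + ν·Q^9.4·(L/(gh_f))^5.2]^0.04
LQ²/(gh_f) = 0.3288; L/(gh_f) = 56.63
Term 1 = ε^1.25·(…)^4.75 = 6.38×10^-8; Term 2 = ν·Q^9.4·(…)^5.2 = 4.12×10^-8
D = 0.66·(6.38×10^-8 + 4.12×10^-8)^0.04 = 0.3470 m = 347 mm
Check: V = 0.806 m/s, Re = 2.74×10^5, f = 0.01751, h_f = 2.09 m ≈ 2.25 m ✓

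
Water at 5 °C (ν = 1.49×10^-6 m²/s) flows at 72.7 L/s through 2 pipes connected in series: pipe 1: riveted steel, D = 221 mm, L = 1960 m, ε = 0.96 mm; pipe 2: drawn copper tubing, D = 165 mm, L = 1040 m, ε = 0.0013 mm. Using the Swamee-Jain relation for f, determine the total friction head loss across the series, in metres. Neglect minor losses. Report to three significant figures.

H ≈ 99.7 m

Pipe 1: V = 1.895 m/s, Re = 2.81×10^5, ε/D = 0.00434, f = 0.02963, h_1 = f(L/D)V²/2g = 48.11 m
Pipe 2: V = 3.400 m/s, Re = 3.77×10^5, ε/D = 7.88×10^-6, f = 0.01389, h_2 = f(L/D)V²/2g = 51.57 m
Series → Q common, losses add: H = Σh = 99.69 m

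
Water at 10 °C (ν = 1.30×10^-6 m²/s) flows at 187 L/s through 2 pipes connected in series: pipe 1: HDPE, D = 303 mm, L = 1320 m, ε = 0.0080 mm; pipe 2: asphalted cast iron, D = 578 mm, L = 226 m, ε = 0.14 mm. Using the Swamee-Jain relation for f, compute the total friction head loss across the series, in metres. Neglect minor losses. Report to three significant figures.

H ≈ 19.8 m

Pipe 1: V = 2.593 m/s, Re = 6.04×10^5, ε/D = 2.64×10^-5, f = 0.01312, h_1 = f(L/D)V²/2g = 19.59 m
Pipe 2: V = 0.7127 m/s, Re = 3.17×10^5, ε/D = 2.42×10^-4, f = 0.01655, h_2 = f(L/D)V²/2g = 0.1675 m
Series → Q common, losses add: H = Σh = 19.76 m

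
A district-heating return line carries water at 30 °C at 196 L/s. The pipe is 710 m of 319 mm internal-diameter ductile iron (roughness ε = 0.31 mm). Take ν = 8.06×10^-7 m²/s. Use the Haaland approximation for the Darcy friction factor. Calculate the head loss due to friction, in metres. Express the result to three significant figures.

h_f ≈ 13.5 m

V = 4Q/(πD²) = 4·0.196/(π·0.319²) = 2.452 m/s
Re = VD/ν = 2.452·0.319/8.06×10^-7 = 9.71×10^5 → turbulent
ε/D = 0.31/319 = 9.72×10^-4
Haaland: f = 0.01982
h_f = f(L/D)V²/(2g) = 0.01982·(710/0.319)·2.452²/(2·9.81) = 13.52 m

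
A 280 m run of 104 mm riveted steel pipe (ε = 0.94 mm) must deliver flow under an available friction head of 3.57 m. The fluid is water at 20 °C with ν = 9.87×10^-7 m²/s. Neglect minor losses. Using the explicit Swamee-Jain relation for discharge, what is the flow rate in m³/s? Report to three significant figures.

Swamee-Jain (Type II): Q = -0.965·√(gD⁵h_f/L)·ln[ε/(3.7D) + √(3.17ν²L/(gD³h_f))]
√(gD⁵h_f/L) = √(9.81·0.104⁵·3.57/280) = 0.001234
ε/(3.7D) = 0.00244; √(3.17ν²L/(gD³h_f)) = 1.48×10^-4
Q = -0.965·0.001234·ln(0.002591) = 0.007090 m³/s
Check: V = 0.835 m/s, Re = 8.79×10^4, f = 0.03764, h_f = 3.60 m ≈ 3.57 m ✓

Q ≈ 0.00709 m³/s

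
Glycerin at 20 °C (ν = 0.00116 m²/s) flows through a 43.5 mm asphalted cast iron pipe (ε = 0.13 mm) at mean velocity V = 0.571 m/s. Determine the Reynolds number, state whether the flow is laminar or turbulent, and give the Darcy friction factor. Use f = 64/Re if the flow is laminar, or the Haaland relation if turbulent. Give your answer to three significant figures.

Re = VD/ν = 0.5710·0.0435/0.00116 = 21.4
Re < 2300 → laminar → f = 64/Re = 2.989

Re ≈ 21.4; laminar; f = 64/Re ≈ 2.99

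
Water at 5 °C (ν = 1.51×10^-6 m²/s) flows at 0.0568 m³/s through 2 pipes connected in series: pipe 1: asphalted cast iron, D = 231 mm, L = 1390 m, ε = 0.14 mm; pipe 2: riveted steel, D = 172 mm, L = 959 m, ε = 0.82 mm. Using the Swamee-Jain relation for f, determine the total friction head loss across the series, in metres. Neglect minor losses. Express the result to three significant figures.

Pipe 1: V = 1.355 m/s, Re = 2.07×10^5, ε/D = 6.06×10^-4, f = 0.01941, h_1 = f(L/D)V²/2g = 10.94 m
Pipe 2: V = 2.445 m/s, Re = 2.78×10^5, ε/D = 0.00477, f = 0.03043, h_2 = f(L/D)V²/2g = 51.68 m
Series → Q common, losses add: H = Σh = 62.62 m

H ≈ 62.6 m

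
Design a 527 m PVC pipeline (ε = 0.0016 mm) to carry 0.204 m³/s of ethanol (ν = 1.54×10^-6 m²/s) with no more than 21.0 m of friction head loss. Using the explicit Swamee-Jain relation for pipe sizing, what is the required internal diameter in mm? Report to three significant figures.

Swamee-Jain (Type III): D = 0.66·[ε^1.25·(LQ²/(gh_f))^4.75 + ν·Q^9.4·(L/(gh_f))^5.2]^0.04
LQ²/(gh_f) = 0.1065; L/(gh_f) = 2.558
Term 1 = ε^1.25·(…)^4.75 = 1.36×10^-12; Term 2 = ν·Q^9.4·(…)^5.2 = 6.60×10^-11
D = 0.66·(1.36×10^-12 + 6.60×10^-11)^0.04 = 0.2586 m = 259 mm
Check: V = 3.88 m/s, Re = 6.52×10^5, f = 0.01261, h_f = 19.7 m ≈ 21.0 m ✓

D ≈ 259 mm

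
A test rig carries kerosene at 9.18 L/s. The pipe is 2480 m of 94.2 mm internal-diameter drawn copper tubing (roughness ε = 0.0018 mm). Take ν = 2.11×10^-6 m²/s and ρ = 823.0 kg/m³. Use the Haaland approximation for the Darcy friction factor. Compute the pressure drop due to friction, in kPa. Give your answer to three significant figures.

Δp ≈ 376 kPa

V = 4Q/(πD²) = 4·0.00918/(π·0.0942²) = 1.317 m/s
Re = VD/ν = 1.317·0.0942/2.11×10^-6 = 5.88×10^4 → turbulent
ε/D = 0.0018/94.2 = 1.91×10^-5
Haaland: f = 0.02003
h_f = f(L/D)V²/(2g) = 0.02003·(2480/0.0942)·1.317²/(2·9.81) = 46.63 m
Δp = ρg·h_f = 823.0·9.81·46.63 = 376.5 kPa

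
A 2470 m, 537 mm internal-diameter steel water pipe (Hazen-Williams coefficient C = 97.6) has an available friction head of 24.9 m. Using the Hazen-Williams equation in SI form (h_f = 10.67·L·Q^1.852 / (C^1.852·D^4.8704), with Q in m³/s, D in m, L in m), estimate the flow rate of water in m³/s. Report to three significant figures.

Q ≈ 0.443 m³/s

Rearranging: Q = [h_f·C^1.852·D^4.8704 / (10.67·L)]^(1/1.852)
Q = [24.9·97.6^1.852·0.537^4.8704 / (10.67·2470)]^0.540 = 0.4427 m³/s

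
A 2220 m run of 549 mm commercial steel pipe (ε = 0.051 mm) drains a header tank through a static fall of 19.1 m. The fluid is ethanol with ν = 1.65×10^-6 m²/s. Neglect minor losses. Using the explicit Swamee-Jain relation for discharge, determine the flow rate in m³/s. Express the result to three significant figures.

Swamee-Jain (Type II): Q = -0.965·√(gD⁵h_f/L)·ln[ε/(3.7D) + √(3.17ν²L/(gD³h_f))]
√(gD⁵h_f/L) = √(9.81·0.549⁵·19.1/2220) = 0.06488
ε/(3.7D) = 2.51×10^-5; √(3.17ν²L/(gD³h_f)) = 2.49×10^-5
Q = -0.965·0.06488·ln(4.997×10^-5) = 0.6201 m³/s
Check: V = 2.62 m/s, Re = 8.72×10^5, f = 0.01357, h_f = 19.2 m ≈ 19.1 m ✓

Q ≈ 0.620 m³/s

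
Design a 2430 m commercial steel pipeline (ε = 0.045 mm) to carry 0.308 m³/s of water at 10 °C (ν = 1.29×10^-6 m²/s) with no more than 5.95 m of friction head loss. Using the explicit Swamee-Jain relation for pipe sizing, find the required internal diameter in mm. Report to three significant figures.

D ≈ 544 mm

Swamee-Jain (Type III): D = 0.66·[ε^1.25·(LQ²/(gh_f))^4.75 + ν·Q^9.4·(L/(gh_f))^5.2]^0.04
LQ²/(gh_f) = 3.949; L/(gh_f) = 41.63
Term 1 = ε^1.25·(…)^4.75 = 0.00251; Term 2 = ν·Q^9.4·(…)^5.2 = 0.00530
D = 0.66·(0.00251 + 0.00530)^0.04 = 0.5436 m = 544 mm
Check: V = 1.33 m/s, Re = 5.59×10^5, f = 0.01407, h_f = 5.65 m ≈ 5.95 m ✓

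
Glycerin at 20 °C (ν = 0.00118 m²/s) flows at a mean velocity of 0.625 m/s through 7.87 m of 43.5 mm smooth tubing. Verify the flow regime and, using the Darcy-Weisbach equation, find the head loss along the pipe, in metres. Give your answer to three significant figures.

Re = VD/ν = 0.625·0.04350/0.00118 = 23.0 → laminar (Re < 2300)
f = 64/Re = 2.778
h_f = f(L/D)V²/(2g) = 2.778·(7.87/0.04350)·0.625²/(2·9.81) = 10.01 m

h_f ≈ 10.0 m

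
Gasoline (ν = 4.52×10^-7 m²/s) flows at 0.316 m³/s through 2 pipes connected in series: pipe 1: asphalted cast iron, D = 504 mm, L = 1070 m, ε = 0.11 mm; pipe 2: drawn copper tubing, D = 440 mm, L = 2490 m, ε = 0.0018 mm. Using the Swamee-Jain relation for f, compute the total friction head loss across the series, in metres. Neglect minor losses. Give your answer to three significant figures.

Pipe 1: V = 1.584 m/s, Re = 1.77×10^6, ε/D = 2.18×10^-4, f = 0.01460, h_1 = f(L/D)V²/2g = 3.962 m
Pipe 2: V = 2.078 m/s, Re = 2.02×10^6, ε/D = 4.09×10^-6, f = 0.01050, h_2 = f(L/D)V²/2g = 13.09 m
Series → Q common, losses add: H = Σh = 17.05 m

H ≈ 17.0 m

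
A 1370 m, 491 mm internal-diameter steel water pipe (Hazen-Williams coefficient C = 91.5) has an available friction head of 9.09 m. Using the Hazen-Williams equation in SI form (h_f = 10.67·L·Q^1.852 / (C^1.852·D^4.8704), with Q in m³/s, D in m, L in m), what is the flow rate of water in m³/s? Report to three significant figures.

Q ≈ 0.262 m³/s

Rearranging: Q = [h_f·C^1.852·D^4.8704 / (10.67·L)]^(1/1.852)
Q = [9.09·91.5^1.852·0.491^4.8704 / (10.67·1370)]^0.540 = 0.2617 m³/s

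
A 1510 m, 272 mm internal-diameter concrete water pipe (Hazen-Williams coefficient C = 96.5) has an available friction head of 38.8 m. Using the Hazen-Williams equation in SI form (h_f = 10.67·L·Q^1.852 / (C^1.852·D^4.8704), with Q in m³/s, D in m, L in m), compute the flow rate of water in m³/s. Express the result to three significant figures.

Q ≈ 0.121 m³/s

Rearranging: Q = [h_f·C^1.852·D^4.8704 / (10.67·L)]^(1/1.852)
Q = [38.8·96.5^1.852·0.272^4.8704 / (10.67·1510)]^0.540 = 0.1213 m³/s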